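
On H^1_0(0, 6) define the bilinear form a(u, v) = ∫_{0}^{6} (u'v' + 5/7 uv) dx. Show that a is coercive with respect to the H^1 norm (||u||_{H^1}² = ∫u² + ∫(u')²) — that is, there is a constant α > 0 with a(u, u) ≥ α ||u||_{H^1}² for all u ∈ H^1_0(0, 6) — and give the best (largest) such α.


α = (π^2 + 180/7)/(π^2 + 36)

Coercivity of a(·,·) on H^1_0(0, 6) means a(u, u) ≥ α ||u||_{H^1}² for every u ∈ H^1_0.
The interval has length L = 6, and Poincaré/coercivity depend only on L. Here a(u, u) = ∫(u')² + (5/7)·∫u².
Here 0 < c = 5/7 < 1. The condition a(u,u) ≥ α||u||_{H^1}² reads (1−α)∫(u')² ≥ (α−c)∫u². Any admissible α is ≤ 1 (rapidly oscillating u have ∫u²/∫(u')² → 0), and α = 1 would force 0 ≥ (1−c)∫u², impossible since c < 1; so 1−α > 0. By the sharp Poincaré inequality on H^1_0 of an interval of length L, ∫(u')² ≥ (π/L)²∫u² with equality for the first sine mode sin(π(x−x₀)/L) (x₀ the left endpoint), so the inequality holds for all u iff (1−α)(π/L)² ≥ α − c, i.e. α ≤ ((π/L)² + c)/((π/L)² + 1) = (1 + c(L/π)²)/(1 + (L/π)²). With (π/L)² = π^2/36 and c = 5/7, the largest admissible constant is α = ((π/L)² + c)/((π/L)² + 1).
Simplifying, α = (π^2 + 180/7)/(π^2 + 36).


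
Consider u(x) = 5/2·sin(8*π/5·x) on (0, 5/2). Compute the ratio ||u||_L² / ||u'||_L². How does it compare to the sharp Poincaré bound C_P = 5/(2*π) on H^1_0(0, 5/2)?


||u||_L² / ||u'||_L² = 5/(8*π) < C_P = 5/(2*π).

u(x) = 5/2·sin(8*π/5·x), so u'(x) = 4*π*cos(8*π*x/5).
Writing u(x) = A·sin(kπx/L) with A = 5/2 and k = 4, use ∫_0^L sin²(kπx/L) dx = L/2 and ∫_0^L cos²(kπx/L) dx = L/2.
u² = 25/4·sin²(8*π/5·x) and (u')² = 16*π^2·cos²(8*π/5·x), and each of sin², cos² integrates to L/2 = 5/4 over (0, 5/2).
∫_0^5/2 u² dx = 125/16, so ||u||_L² = 5*sqrt(5)/4.
∫_0^5/2 (u')² dx = 20*π^2, so ||u'||_L² = 2*sqrt(5)*π.
Ratio ||u||_L² / ||u'||_L² = 5/(8*π).
Sharp Poincaré constant on H^1_0(0, 5/2) is C_P = L/π = 5/(2*π), achieved by sin(2*π/5·x).
This is the k = 4 harmonic; the ratio L/(kπ) is strictly less than C_P = L/π, consistent with the sharp inequality ||u||_L² ≤ C_P ||u'||_L².


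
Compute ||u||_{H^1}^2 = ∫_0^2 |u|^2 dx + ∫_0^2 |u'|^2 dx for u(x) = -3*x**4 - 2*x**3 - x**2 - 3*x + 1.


||u||_{H^1}^2 = 33072/5

The H^1 norm (squared) on an interval (0, L) is
  ||u||_{H^1}^2 = ∫_0^L u(x)^2 dx + ∫_0^L u'(x)^2 dx.
Compute u'(x) = -12*x**3 - 6*x**2 - 2*x - 3.
Then u(x)^2 = 9*x**8 + 12*x**7 + 10*x**6 + 22*x**5 + 7*x**4 + 2*x**3 + 7*x**2 - 6*x + 1 and u'(x)^2 = 144*x**6 + 144*x**5 + 84*x**4 + 96*x**3 + 40*x**2 + 12*x + 9.
Integrate each monomial from 0 to 2 using ∫_0^2 c·x^n dx = c·2^(n+1)/(n+1):
  ∫_0^2 u(x)^2 dx = ∫_0^2 (9*x^8 + 12*x^7 + 10*x^6 + 22*x^5 + 7*x^4 + 2*x^3 + 7*x^2 - 6*x + 1) dx. Term by term:
    ∫_0^2 9*x^8 dx = 512;  ∫_0^2 12*x^7 dx = 384;  ∫_0^2 10*x^6 dx = 1280/7;
    ∫_0^2 22*x^5 dx = 704/3;  ∫_0^2 7*x^4 dx = 224/5;  ∫_0^2 2*x^3 dx = 8;
    ∫_0^2 7*x^2 dx = 56/3;  ∫_0^2 -6*x dx = -12;  ∫_0^2 1 dx = 2.
  Sum: 512 + 384 + 1280/7 + 704/3 + 224/5 + 8 + 56/3 − 12 + 2 = 144374/105.
  ∫_0^2 u'(x)^2 dx = ∫_0^2 (144*x^6 + 144*x^5 + 84*x^4 + 96*x^3 + 40*x^2 + 12*x + 9) dx. Term by term:
    ∫_0^2 144*x^6 dx = 18432/7;  ∫_0^2 144*x^5 dx = 1536;  ∫_0^2 84*x^4 dx = 2688/5;
    ∫_0^2 96*x^3 dx = 384;  ∫_0^2 40*x^2 dx = 320/3;  ∫_0^2 12*x dx = 24;
    ∫_0^2 9 dx = 18.
  Sum: 18432/7 + 1536 + 2688/5 + 384 + 320/3 + 24 + 18 = 550138/105.
Adding: ||u||_{H^1}^2 = 144374/105 + 550138/105 = 33072/5.


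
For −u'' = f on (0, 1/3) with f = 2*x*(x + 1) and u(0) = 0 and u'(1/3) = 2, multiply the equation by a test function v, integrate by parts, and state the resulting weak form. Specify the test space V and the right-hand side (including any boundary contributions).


V = {v ∈ H^1(0, 1/3) : v(0) = 0} (test functions vanish at x = 0 where u is specified); weak form: ∫_0^1/3 u'v' dx = ∫_0^1/3 (2*x*(x + 1)) v dx + 2·v(1/3) for all v ∈ V.

Multiply both sides by a test function v and integrate from 0 to 1/3:
  ∫_0^1/3 −u''(x) v(x) dx = ∫_0^1/3 f(x) v(x) dx.
Integrate the LHS by parts once:
  ∫_0^1/3 −u'' v dx = −[u'(x) v(x)]_0^1/3 + ∫_0^1/3 u'(x) v'(x) dx.
Thus ∫_0^1/3 u'(x) v'(x) dx = ∫_0^1/3 f(x) v(x) dx + [u'(x) v(x)]_0^1/3.
Choose V so that boundary terms are either known or forced to vanish.
Mixed BC: u(0) = 0 (Dirichlet) and u'(1/3) = 2 (Neumann). Define V = {v ∈ H^1(0, 1/3) : v(0) = 0}. Then [u' v]_0^1/3 = u'(1/3)·v(1/3) − u'(0)·0 = 2·v(1/3).
Weak formulation: find u (satisfying any essential BC) such that ∫_0^1/3 u'(x) v'(x) dx = ∫_0^1/3 f v dx + 2·v(1/3) for all v ∈ V (Dirichlet at 0 absorbed into V; Neumann datum at x = 1/3 contributes the boundary term).
Substituting f(x) = 2*x*(x + 1), the right-hand side is ∫_0^1/3 (2*x*(x + 1)) v dx + 2·v(1/3).


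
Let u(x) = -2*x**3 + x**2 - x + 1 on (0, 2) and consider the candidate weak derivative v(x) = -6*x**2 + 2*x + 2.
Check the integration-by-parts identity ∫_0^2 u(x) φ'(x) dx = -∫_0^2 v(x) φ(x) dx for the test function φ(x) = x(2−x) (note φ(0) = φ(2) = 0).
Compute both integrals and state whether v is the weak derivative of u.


LHS = 124/15, RHS = 64/15. No, v is not the weak derivative of u.

u(x) = -2*x**3 + x**2 - x + 1, classical derivative u'(x) = -6*x**2 + 2*x - 1.
φ(x) = x(2−x), so φ'(x) = 2 - 2*x.
Note φ(0) = φ(2) = 0, so the boundary term u·φ vanishes.
LHS = ∫_0^2 u(x) φ'(x) dx = ∫_0^2 (4*x^4 - 6*x^3 + 4*x^2 - 4*x + 2) dx. Term by term:
  ∫_0^2 4*x^4 dx = 128/5;  ∫_0^2 -6*x^3 dx = -24;  ∫_0^2 4*x^2 dx = 32/3;
  ∫_0^2 -4*x dx = -8;  ∫_0^2 2 dx = 4.
Sum: 128/5 − 24 + 32/3 − 8 + 4 = 124/15.
So LHS = 124/15.
∫_0^2 v(x) φ(x) dx = ∫_0^2 (6*x^4 - 14*x^3 + 2*x^2 + 4*x) dx. Term by term:
  ∫_0^2 6*x^4 dx = 192/5;  ∫_0^2 -14*x^3 dx = -56;  ∫_0^2 2*x^2 dx = 16/3;
  ∫_0^2 4*x dx = 8.
Sum: 192/5 − 56 + 16/3 + 8 = -64/15.
So RHS = -∫_0^2 v(x) φ(x) dx = 64/15.
LHS − RHS = 4 ≠ 0, so the identity fails.
(For a valid weak derivative the identity must hold for EVERY test function, in particular this one. The failure shows v is NOT the weak derivative of u.)
Correct weak derivative would be u'(x) = -6*x**2 + 2*x - 1.


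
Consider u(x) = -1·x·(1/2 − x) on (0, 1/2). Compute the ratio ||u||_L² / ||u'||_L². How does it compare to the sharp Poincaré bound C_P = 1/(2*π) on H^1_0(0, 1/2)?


||u||_L² / ||u'||_L² = sqrt(10)/20 < C_P = 1/(2*π).

u(x) = -1·x·(1/2 − x), so u'(x) = 2*x - 1/2.
u(x) = -1·x·(1/2 − x) vanishes at x = 0 and x = 1/2, so u ∈ H^1_0(0, 1/2). Differentiate via the product rule and integrate the resulting polynomials term by term.
  ∫_0^1/2 u² dx = ∫_0^1/2 (x^4 - x^3 + x^2/4) dx. Term by term:
    ∫_0^1/2 x^4 dx = 1/160;  ∫_0^1/2 -x^3 dx = -1/64;  ∫_0^1/2 x^2/4 dx = 1/96.
  Sum: 1/160 − 1/64 + 1/96 = 1/960.
  ∫_0^1/2 (u')² dx = ∫_0^1/2 (4*x^2 - 2*x + 1/4) dx. Term by term:
    ∫_0^1/2 4*x^2 dx = 1/6;  ∫_0^1/2 -2*x dx = -1/4;  ∫_0^1/2 1/4 dx = 1/8.
  Sum: 1/6 − 1/4 + 1/8 = 1/24.
∫_0^1/2 u² dx = 1/960, so ||u||_L² = sqrt(15)/120.
∫_0^1/2 (u')² dx = 1/24, so ||u'||_L² = sqrt(6)/12.
Ratio ||u||_L² / ||u'||_L² = sqrt(10)/20.
Sharp Poincaré constant on H^1_0(0, 1/2) is C_P = L/π = 1/(2*π), achieved by sin(2*π·x).
A polynomial bump cannot attain the sharp Poincaré constant (only the first sine eigenfunction does), so the ratio is strictly less than C_P, consistent with ||u||_L² ≤ C_P ||u'||_L².


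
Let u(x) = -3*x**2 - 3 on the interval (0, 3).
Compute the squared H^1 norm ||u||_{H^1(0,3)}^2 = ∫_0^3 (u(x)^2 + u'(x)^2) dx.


||u||_{H^1}^2 = 4752/5

The H^1 norm (squared) on an interval (0, L) is
  ||u||_{H^1}^2 = ∫_0^L u(x)^2 dx + ∫_0^L u'(x)^2 dx.
Compute u'(x) = -6*x.
Then u(x)^2 = 9*x**4 + 18*x**2 + 9 and u'(x)^2 = 36*x**2.
Integrate each monomial from 0 to 3 using ∫_0^3 c·x^n dx = c·3^(n+1)/(n+1):
  ∫_0^3 u(x)^2 dx = ∫_0^3 (9*x^4 + 18*x^2 + 9) dx. Term by term:
    ∫_0^3 9*x^4 dx = 2187/5;  ∫_0^3 18*x^2 dx = 162;  ∫_0^3 9 dx = 27.
  Sum: 2187/5 + 162 + 27 = 3132/5.
  ∫_0^3 u'(x)^2 dx = ∫_0^3 (36*x^2) dx. Term by term:
    ∫_0^3 36*x^2 dx = 324.
Adding: ||u||_{H^1}^2 = 3132/5 + 324 = 4752/5.


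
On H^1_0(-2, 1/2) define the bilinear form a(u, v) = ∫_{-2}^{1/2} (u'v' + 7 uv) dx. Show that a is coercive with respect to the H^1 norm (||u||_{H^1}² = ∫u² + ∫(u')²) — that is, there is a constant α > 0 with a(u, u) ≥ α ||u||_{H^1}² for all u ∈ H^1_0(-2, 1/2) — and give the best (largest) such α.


α = 1

Coercivity of a(·,·) on H^1_0(-2, 1/2) means a(u, u) ≥ α ||u||_{H^1}² for every u ∈ H^1_0.
The interval has length L = 5/2, and Poincaré/coercivity depend only on L. Here a(u, u) = ∫(u')² + (7)·∫u².
Here c = 7 ≥ 1, so a(u,u) = ∫(u')² + c∫u² ≥ ∫(u')² + ∫u² = ||u||_{H^1}², i.e. α = 1 works. No larger α is possible: a(u,u) ≥ α||u||_{H^1}² means (1−α)∫(u')² ≥ (α−c)∫u², and for the modes u_n = sin(nπ(x−x₀)/L) (x₀ the left endpoint) one has ∫u_n²/∫(u_n')² = (L/(nπ))² → 0, so a(u_n,u_n)/||u_n||_{H^1}² → 1. Hence the optimal constant is α = 1.
Therefore α = 1.


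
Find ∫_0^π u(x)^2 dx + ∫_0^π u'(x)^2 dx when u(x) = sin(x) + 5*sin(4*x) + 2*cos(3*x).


||u||_{H^1(0,π)}^2 = 1600/7 + 467*π/2

u'(x) = -6*sin(3*x) + cos(x) + 20*cos(4*x).
Expand u² and (u')² and integrate term by term on (0, π), using: for integers n ≥ 1, ∫_0^π sin²(nx) dx = ∫_0^π cos²(nx) dx = π/2; for n ≠ n', ∫_0^π sin(nx)sin(n'x) dx = ∫_0^π cos(nx)cos(n'x) dx = 0; and by product-to-sum, ∫_0^π sin(nx)cos(n'x) dx = ½∫_0^π [sin((n+n')x) + sin((n−n')x)] dx, which is 0 when n+n' is even and 2n/(n²−n'²) when n+n' is odd (it need not vanish on (0, π)).
  u² squared terms: (2)²·∫cos(3x)² dx = 4·π/2 = 2*π;  (5)²·∫sin(4x)² dx = 25·π/2 = 25*π/2;  (1)²·∫sin(x)² dx = 1·π/2 = π/2.
  u² cross terms: 2·(2)·(5)·∫cos(3x)·sin(4x) dx = 20·(8/7) = 160/7;  2·(2)·(1)·∫cos(3x)·sin(x) dx = 4·(0) = 0;  2·(5)·(1)·∫sin(4x)·sin(x) dx = 10·(0) = 0.
  So ∫_0^π u² dx = 2*π + 25*π/2 + π/2 + 160/7 + 0 + 0 = 160/7 + 15*π.
  (u')² squared terms: (-6)²·∫sin(3x)² dx = 36·π/2 = 18*π;  (20)²·∫cos(4x)² dx = 400·π/2 = 200*π;  (1)²·∫cos(x)² dx = 1·π/2 = π/2.
  (u')² cross terms: 2·(-6)·(20)·∫sin(3x)·cos(4x) dx = -240·(-6/7) = 1440/7;  2·(-6)·(1)·∫sin(3x)·cos(x) dx = -12·(0) = 0;  2·(20)·(1)·∫cos(4x)·cos(x) dx = 40·(0) = 0.
  So ∫_0^π (u')² dx = 18*π + 200*π + π/2 + 1440/7 + 0 + 0 = 1440/7 + 437*π/2.
||u||_{H^1}^2 = (160/7 + 15*π) + (1440/7 + 437*π/2) = 1600/7 + 467*π/2.


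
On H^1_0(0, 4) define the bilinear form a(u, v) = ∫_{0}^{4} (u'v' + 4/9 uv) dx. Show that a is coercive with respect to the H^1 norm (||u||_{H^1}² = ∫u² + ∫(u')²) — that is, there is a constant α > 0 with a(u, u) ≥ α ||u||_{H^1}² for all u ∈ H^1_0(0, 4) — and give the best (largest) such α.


α = (64/9 + π^2)/(π^2 + 16)

Coercivity of a(·,·) on H^1_0(0, 4) means a(u, u) ≥ α ||u||_{H^1}² for every u ∈ H^1_0.
The interval has length L = 4, and Poincaré/coercivity depend only on L. Here a(u, u) = ∫(u')² + (4/9)·∫u².
Here 0 < c = 4/9 < 1. The condition a(u,u) ≥ α||u||_{H^1}² reads (1−α)∫(u')² ≥ (α−c)∫u². Any admissible α is ≤ 1 (rapidly oscillating u have ∫u²/∫(u')² → 0), and α = 1 would force 0 ≥ (1−c)∫u², impossible since c < 1; so 1−α > 0. By the sharp Poincaré inequality on H^1_0 of an interval of length L, ∫(u')² ≥ (π/L)²∫u² with equality for the first sine mode sin(π(x−x₀)/L) (x₀ the left endpoint), so the inequality holds for all u iff (1−α)(π/L)² ≥ α − c, i.e. α ≤ ((π/L)² + c)/((π/L)² + 1) = (1 + c(L/π)²)/(1 + (L/π)²). With (π/L)² = π^2/16 and c = 4/9, the largest admissible constant is α = ((π/L)² + c)/((π/L)² + 1).
Simplifying, α = (64/9 + π^2)/(π^2 + 16).


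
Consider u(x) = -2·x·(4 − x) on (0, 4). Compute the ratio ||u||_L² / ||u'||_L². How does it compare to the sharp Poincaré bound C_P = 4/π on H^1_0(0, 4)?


||u||_L² / ||u'||_L² = 2*sqrt(10)/5 < C_P = 4/π.

u(x) = -2·x·(4 − x), so u'(x) = 4*x - 8.
u(x) = -2·x·(4 − x) vanishes at x = 0 and x = 4, so u ∈ H^1_0(0, 4). Differentiate via the product rule and integrate the resulting polynomials term by term.
  ∫_0^4 u² dx = ∫_0^4 (4*x^4 - 32*x^3 + 64*x^2) dx. Term by term:
    ∫_0^4 4*x^4 dx = 4096/5;  ∫_0^4 -32*x^3 dx = -2048;  ∫_0^4 64*x^2 dx = 4096/3.
  Sum: 4096/5 − 2048 + 4096/3 = 2048/15.
  ∫_0^4 (u')² dx = ∫_0^4 (16*x^2 - 64*x + 64) dx. Term by term:
    ∫_0^4 16*x^2 dx = 1024/3;  ∫_0^4 -64*x dx = -512;  ∫_0^4 64 dx = 256.
  Sum: 1024/3 − 512 + 256 = 256/3.
∫_0^4 u² dx = 2048/15, so ||u||_L² = 32*sqrt(30)/15.
∫_0^4 (u')² dx = 256/3, so ||u'||_L² = 16*sqrt(3)/3.
Ratio ||u||_L² / ||u'||_L² = 2*sqrt(10)/5.
Sharp Poincaré constant on H^1_0(0, 4) is C_P = L/π = 4/π, achieved by sin(π/4·x).
A polynomial bump cannot attain the sharp Poincaré constant (only the first sine eigenfunction does), so the ratio is strictly less than C_P, consistent with ||u||_L² ≤ C_P ||u'||_L².


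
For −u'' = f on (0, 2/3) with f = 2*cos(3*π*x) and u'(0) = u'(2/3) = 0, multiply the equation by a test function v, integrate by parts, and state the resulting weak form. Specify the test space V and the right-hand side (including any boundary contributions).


V = H^1(0, 2/3) (no boundary constraint on v; u is determined up to an additive constant); weak form: ∫_0^2/3 u'v' dx = ∫_0^2/3 (2*cos(3*π*x)) v dx for all v ∈ V.

Multiply both sides by a test function v and integrate from 0 to 2/3:
  ∫_0^2/3 −u''(x) v(x) dx = ∫_0^2/3 f(x) v(x) dx.
Integrate the LHS by parts once:
  ∫_0^2/3 −u'' v dx = −[u'(x) v(x)]_0^2/3 + ∫_0^2/3 u'(x) v'(x) dx.
Thus ∫_0^2/3 u'(x) v'(x) dx = ∫_0^2/3 f(x) v(x) dx + [u'(x) v(x)]_0^2/3.
Choose V so that boundary terms are either known or forced to vanish.
u has homogeneous Neumann: u'(0) = u'(2/3) = 0. So [u' v]_0^2/3 = 0·v(2/3) − 0·v(0) = 0 for any v; take V = H^1(0, 2/3).
Weak formulation: find u (satisfying any essential BC) such that ∫_0^2/3 u'(x) v'(x) dx = ∫_0^2/3 f v dx for all v ∈ V (homogeneous Neumann, so boundary terms vanish).
Substituting f(x) = 2*cos(3*π*x), the right-hand side is ∫_0^2/3 (2*cos(3*π*x)) v dx.
Compatibility check (pure Neumann): taking v ≡ 1 ∈ V gives 0 = ∫_0^2/3 f dx + (0) − (0), i.e. ∫_0^2/3 f dx must equal u'(0) − u'(2/3) = 0. Indeed ∫_0^2/3 (2*cos(3*π*x)) dx = 0, so the data are compatible. The solution is then unique only up to an additive constant (fix it e.g. by requiring ∫_0^2/3 u dx = 0).


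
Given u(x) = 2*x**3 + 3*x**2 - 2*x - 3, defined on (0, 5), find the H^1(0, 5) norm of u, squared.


||u||_{H^1}^2 = 2233340/21

The H^1 norm (squared) on an interval (0, L) is
  ||u||_{H^1}^2 = ∫_0^L u(x)^2 dx + ∫_0^L u'(x)^2 dx.
Compute u'(x) = 6*x**2 + 6*x - 2.
Then u(x)^2 = 4*x**6 + 12*x**5 + x**4 - 24*x**3 - 14*x**2 + 12*x + 9 and u'(x)^2 = 36*x**4 + 72*x**3 + 12*x**2 - 24*x + 4.
Integrate each monomial from 0 to 5 using ∫_0^5 c·x^n dx = c·5^(n+1)/(n+1):
  ∫_0^5 u(x)^2 dx = ∫_0^5 (4*x^6 + 12*x^5 + x^4 - 24*x^3 - 14*x^2 + 12*x + 9) dx. Term by term:
    ∫_0^5 4*x^6 dx = 312500/7;  ∫_0^5 12*x^5 dx = 31250;  ∫_0^5 x^4 dx = 625;
    ∫_0^5 -24*x^3 dx = -3750;  ∫_0^5 -14*x^2 dx = -1750/3;  ∫_0^5 12*x dx = 150;
    ∫_0^5 9 dx = 45.
  Sum: 312500/7 + 31250 + 625 − 3750 − 1750/3 + 150 + 45 = 1519970/21.
  ∫_0^5 u'(x)^2 dx = ∫_0^5 (36*x^4 + 72*x^3 + 12*x^2 - 24*x + 4) dx. Term by term:
    ∫_0^5 36*x^4 dx = 22500;  ∫_0^5 72*x^3 dx = 11250;  ∫_0^5 12*x^2 dx = 500;
    ∫_0^5 -24*x dx = -300;  ∫_0^5 4 dx = 20.
  Sum: 22500 + 11250 + 500 − 300 + 20 = 33970.
Adding: ||u||_{H^1}^2 = 1519970/21 + 33970 = 2233340/21.


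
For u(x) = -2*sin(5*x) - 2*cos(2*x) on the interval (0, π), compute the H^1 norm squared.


||u||_{H^1(0,π)}^2 = 400/21 + 62*π

u'(x) = 4*sin(2*x) - 10*cos(5*x).
Expand u² and (u')² and integrate term by term on (0, π), using: for integers n ≥ 1, ∫_0^π sin²(nx) dx = ∫_0^π cos²(nx) dx = π/2; for n ≠ n', ∫_0^π sin(nx)sin(n'x) dx = ∫_0^π cos(nx)cos(n'x) dx = 0; and by product-to-sum, ∫_0^π sin(nx)cos(n'x) dx = ½∫_0^π [sin((n+n')x) + sin((n−n')x)] dx, which is 0 when n+n' is even and 2n/(n²−n'²) when n+n' is odd (it need not vanish on (0, π)).
  u² squared terms: (-2)²·∫cos(2x)² dx = 4·π/2 = 2*π;  (-2)²·∫sin(5x)² dx = 4·π/2 = 2*π.
  u² cross terms: 2·(-2)·(-2)·∫cos(2x)·sin(5x) dx = 8·(10/21) = 80/21.
  So ∫_0^π u² dx = 2*π + 2*π + 80/21 = 80/21 + 4*π.
  (u')² squared terms: (-10)²·∫cos(5x)² dx = 100·π/2 = 50*π;  (4)²·∫sin(2x)² dx = 16·π/2 = 8*π.
  (u')² cross terms: 2·(-10)·(4)·∫cos(5x)·sin(2x) dx = -80·(-4/21) = 320/21.
  So ∫_0^π (u')² dx = 50*π + 8*π + 320/21 = 320/21 + 58*π.
||u||_{H^1}^2 = (80/21 + 4*π) + (320/21 + 58*π) = 400/21 + 62*π.


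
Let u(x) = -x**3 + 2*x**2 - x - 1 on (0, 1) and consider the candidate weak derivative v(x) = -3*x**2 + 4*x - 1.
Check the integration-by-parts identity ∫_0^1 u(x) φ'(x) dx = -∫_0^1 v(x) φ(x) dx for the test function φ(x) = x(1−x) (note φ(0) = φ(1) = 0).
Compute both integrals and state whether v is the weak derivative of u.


LHS = -1/60, RHS = -1/60. Yes, v = u' weakly.

u(x) = -x**3 + 2*x**2 - x - 1, classical derivative u'(x) = -3*x**2 + 4*x - 1.
φ(x) = x(1−x), so φ'(x) = 1 - 2*x.
Note φ(0) = φ(1) = 0, so the boundary term u·φ vanishes.
LHS = ∫_0^1 u(x) φ'(x) dx = ∫_0^1 (2*x^4 - 5*x^3 + 4*x^2 + x - 1) dx. Term by term:
  ∫_0^1 2*x^4 dx = 2/5;  ∫_0^1 -5*x^3 dx = -5/4;  ∫_0^1 4*x^2 dx = 4/3;
  ∫_0^1 x dx = 1/2;  ∫_0^1 -1 dx = -1.
Sum: 2/5 − 5/4 + 4/3 + 1/2 − 1 = -1/60.
So LHS = -1/60.
∫_0^1 v(x) φ(x) dx = ∫_0^1 (3*x^4 - 7*x^3 + 5*x^2 - x) dx. Term by term:
  ∫_0^1 3*x^4 dx = 3/5;  ∫_0^1 -7*x^3 dx = -7/4;  ∫_0^1 5*x^2 dx = 5/3;
  ∫_0^1 -x dx = -1/2.
Sum: 3/5 − 7/4 + 5/3 − 1/2 = 1/60.
So RHS = -∫_0^1 v(x) φ(x) dx = -1/60.
LHS = RHS, so the identity holds for this test φ.
Moreover u is smooth here and v(x) = u'(x) = -3*x**2 + 4*x - 1 pointwise, so the identity holds for every test function. Hence v is the weak derivative of u.


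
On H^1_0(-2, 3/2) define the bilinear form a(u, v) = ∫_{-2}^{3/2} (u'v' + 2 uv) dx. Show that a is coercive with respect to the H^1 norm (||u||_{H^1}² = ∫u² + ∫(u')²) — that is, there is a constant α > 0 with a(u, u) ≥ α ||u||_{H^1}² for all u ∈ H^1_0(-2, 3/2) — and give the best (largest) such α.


α = 1

Coercivity of a(·,·) on H^1_0(-2, 3/2) means a(u, u) ≥ α ||u||_{H^1}² for every u ∈ H^1_0.
The interval has length L = 7/2, and Poincaré/coercivity depend only on L. Here a(u, u) = ∫(u')² + (2)·∫u².
Here c = 2 ≥ 1, so a(u,u) = ∫(u')² + c∫u² ≥ ∫(u')² + ∫u² = ||u||_{H^1}², i.e. α = 1 works. No larger α is possible: a(u,u) ≥ α||u||_{H^1}² means (1−α)∫(u')² ≥ (α−c)∫u², and for the modes u_n = sin(nπ(x−x₀)/L) (x₀ the left endpoint) one has ∫u_n²/∫(u_n')² = (L/(nπ))² → 0, so a(u_n,u_n)/||u_n||_{H^1}² → 1. Hence the optimal constant is α = 1.
Therefore α = 1.


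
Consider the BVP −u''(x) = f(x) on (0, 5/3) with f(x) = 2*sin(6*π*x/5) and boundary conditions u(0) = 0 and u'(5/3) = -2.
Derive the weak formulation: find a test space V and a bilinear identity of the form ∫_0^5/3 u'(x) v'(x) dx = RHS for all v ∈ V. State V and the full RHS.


V = {v ∈ H^1(0, 5/3) : v(0) = 0} (test functions vanish at x = 0 where u is specified); weak form: ∫_0^5/3 u'v' dx = ∫_0^5/3 (2*sin(6*π*x/5)) v dx − 2·v(5/3) for all v ∈ V.

Multiply both sides by a test function v and integrate from 0 to 5/3:
  ∫_0^5/3 −u''(x) v(x) dx = ∫_0^5/3 f(x) v(x) dx.
Integrate the LHS by parts once:
  ∫_0^5/3 −u'' v dx = −[u'(x) v(x)]_0^5/3 + ∫_0^5/3 u'(x) v'(x) dx.
Thus ∫_0^5/3 u'(x) v'(x) dx = ∫_0^5/3 f(x) v(x) dx + [u'(x) v(x)]_0^5/3.
Choose V so that boundary terms are either known or forced to vanish.
Mixed BC: u(0) = 0 (Dirichlet) and u'(5/3) = -2 (Neumann). Define V = {v ∈ H^1(0, 5/3) : v(0) = 0}. Then [u' v]_0^5/3 = u'(5/3)·v(5/3) − u'(0)·0 = − 2·v(5/3).
Weak formulation: find u (satisfying any essential BC) such that ∫_0^5/3 u'(x) v'(x) dx = ∫_0^5/3 f v dx − 2·v(5/3) for all v ∈ V (Dirichlet at 0 absorbed into V; Neumann datum at x = 5/3 contributes the boundary term).
Substituting f(x) = 2*sin(6*π*x/5), the right-hand side is ∫_0^5/3 (2*sin(6*π*x/5)) v dx − 2·v(5/3).


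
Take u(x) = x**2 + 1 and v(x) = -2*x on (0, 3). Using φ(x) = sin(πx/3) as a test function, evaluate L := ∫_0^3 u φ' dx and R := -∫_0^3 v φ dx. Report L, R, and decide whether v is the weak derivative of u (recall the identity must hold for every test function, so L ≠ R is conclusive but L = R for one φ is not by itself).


LHS = -18/π, RHS = 18/π. No, v is not the weak derivative of u.

u(x) = x**2 + 1, classical derivative u'(x) = 2*x.
φ(x) = sin(πx/3), so φ'(x) = π*cos(π*x/3)/3.
Note φ(0) = φ(3) = 0, so the boundary term u·φ vanishes.
LHS = ∫_0^3 u(x) φ'(x) dx = ∫_0^3 (π*x^2*cos(π*x/3)/3 + π*cos(π*x/3)/3) dx. Term by term:
  ∫_0^3 π*cos(π*x/3)/3 dx = 0;  ∫_0^3 π*x^2*cos(π*x/3)/3 dx = -18/π.
Sum: 0 − 18/π = -18/π.
So LHS = -18/π.
∫_0^3 v(x) φ(x) dx = ∫_0^3 (-2*x*sin(π*x/3)) dx. Term by term:
  ∫_0^3 -2*x*sin(π*x/3) dx = -18/π.
So RHS = -∫_0^3 v(x) φ(x) dx = 18/π.
LHS − RHS = -36/π ≠ 0, so the identity fails.
(For a valid weak derivative the identity must hold for EVERY test function, in particular this one. The failure shows v is NOT the weak derivative of u.)
Correct weak derivative would be u'(x) = 2*x.


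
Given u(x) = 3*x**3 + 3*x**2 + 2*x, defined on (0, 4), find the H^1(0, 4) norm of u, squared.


||u||_{H^1}^2 = 6693968/105

The H^1 norm (squared) on an interval (0, L) is
  ||u||_{H^1}^2 = ∫_0^L u(x)^2 dx + ∫_0^L u'(x)^2 dx.
Compute u'(x) = 9*x**2 + 6*x + 2.
Then u(x)^2 = 9*x**6 + 18*x**5 + 21*x**4 + 12*x**3 + 4*x**2 and u'(x)^2 = 81*x**4 + 108*x**3 + 72*x**2 + 24*x + 4.
Integrate each monomial from 0 to 4 using ∫_0^4 c·x^n dx = c·4^(n+1)/(n+1):
  ∫_0^4 u(x)^2 dx = ∫_0^4 (9*x^6 + 18*x^5 + 21*x^4 + 12*x^3 + 4*x^2) dx. Term by term:
    ∫_0^4 9*x^6 dx = 147456/7;  ∫_0^4 18*x^5 dx = 12288;  ∫_0^4 21*x^4 dx = 21504/5;
    ∫_0^4 12*x^3 dx = 768;  ∫_0^4 4*x^2 dx = 256/3.
  Sum: 147456/7 + 12288 + 21504/5 + 768 + 256/3 = 4043264/105.
  ∫_0^4 u'(x)^2 dx = ∫_0^4 (81*x^4 + 108*x^3 + 72*x^2 + 24*x + 4) dx. Term by term:
    ∫_0^4 81*x^4 dx = 82944/5;  ∫_0^4 108*x^3 dx = 6912;  ∫_0^4 72*x^2 dx = 1536;
    ∫_0^4 24*x dx = 192;  ∫_0^4 4 dx = 16.
  Sum: 82944/5 + 6912 + 1536 + 192 + 16 = 126224/5.
Adding: ||u||_{H^1}^2 = 4043264/105 + 126224/5 = 6693968/105.


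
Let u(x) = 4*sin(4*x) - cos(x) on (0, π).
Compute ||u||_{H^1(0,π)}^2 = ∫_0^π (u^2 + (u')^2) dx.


||u||_{H^1(0,π)}^2 = -128/15 + 137*π

u'(x) = sin(x) + 16*cos(4*x).
Expand u² and (u')² and integrate term by term on (0, π), using: for integers n ≥ 1, ∫_0^π sin²(nx) dx = ∫_0^π cos²(nx) dx = π/2; for n ≠ n', ∫_0^π sin(nx)sin(n'x) dx = ∫_0^π cos(nx)cos(n'x) dx = 0; and by product-to-sum, ∫_0^π sin(nx)cos(n'x) dx = ½∫_0^π [sin((n+n')x) + sin((n−n')x)] dx, which is 0 when n+n' is even and 2n/(n²−n'²) when n+n' is odd (it need not vanish on (0, π)).
  u² squared terms: (-1)²·∫cos(x)² dx = 1·π/2 = π/2;  (4)²·∫sin(4x)² dx = 16·π/2 = 8*π.
  u² cross terms: 2·(-1)·(4)·∫cos(x)·sin(4x) dx = -8·(8/15) = -64/15.
  So ∫_0^π u² dx = π/2 + 8*π − 64/15 = -64/15 + 17*π/2.
  (u')² squared terms: (16)²·∫cos(4x)² dx = 256·π/2 = 128*π;  (1)²·∫sin(x)² dx = 1·π/2 = π/2.
  (u')² cross terms: 2·(16)·(1)·∫cos(4x)·sin(x) dx = 32·(-2/15) = -64/15.
  So ∫_0^π (u')² dx = 128*π + π/2 − 64/15 = -64/15 + 257*π/2.
||u||_{H^1}^2 = (-64/15 + 17*π/2) + (-64/15 + 257*π/2) = -128/15 + 137*π.


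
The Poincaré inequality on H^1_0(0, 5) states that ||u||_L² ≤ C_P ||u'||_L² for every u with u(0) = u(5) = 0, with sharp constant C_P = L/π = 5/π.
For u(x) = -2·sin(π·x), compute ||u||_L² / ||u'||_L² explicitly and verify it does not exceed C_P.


||u||_L² / ||u'||_L² = 1/π < C_P = 5/π.

u(x) = -2·sin(π·x), so u'(x) = -2*π*cos(π*x).
Writing u(x) = A·sin(kπx/L) with A = -2 and k = 5, use ∫_0^L sin²(kπx/L) dx = L/2 and ∫_0^L cos²(kπx/L) dx = L/2.
u² = 4·sin²(π·x) and (u')² = 4*π^2·cos²(π·x), and each of sin², cos² integrates to L/2 = 5/2 over (0, 5).
∫_0^5 u² dx = 10, so ||u||_L² = sqrt(10).
∫_0^5 (u')² dx = 10*π^2, so ||u'||_L² = sqrt(10)*π.
Ratio ||u||_L² / ||u'||_L² = 1/π.
Sharp Poincaré constant on H^1_0(0, 5) is C_P = L/π = 5/π, achieved by sin(π/5·x).
This is the k = 5 harmonic; the ratio L/(kπ) is strictly less than C_P = L/π, consistent with the sharp inequality ||u||_L² ≤ C_P ||u'||_L².


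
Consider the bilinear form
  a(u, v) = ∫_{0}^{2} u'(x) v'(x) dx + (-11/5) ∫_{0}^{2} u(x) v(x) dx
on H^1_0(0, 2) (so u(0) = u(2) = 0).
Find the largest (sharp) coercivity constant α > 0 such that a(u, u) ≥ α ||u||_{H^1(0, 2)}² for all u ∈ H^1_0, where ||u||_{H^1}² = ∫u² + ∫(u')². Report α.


α = (-44/5 + π^2)/(4 + π^2)

Coercivity of a(·,·) on H^1_0(0, 2) means a(u, u) ≥ α ||u||_{H^1}² for every u ∈ H^1_0.
The interval has length L = 2, and Poincaré/coercivity depend only on L. Here a(u, u) = ∫(u')² + (-11/5)·∫u².
Here c = -11/5 < 0 with |c| < (π/L)² = π^2/4, so coercivity still holds. The condition a(u,u) ≥ α||u||_{H^1}² reads (1−α)∫(u')² ≥ (α−c)∫u². Any admissible α is ≤ 1 (rapidly oscillating u have ∫u²/∫(u')² → 0), and α = 1 would force 0 ≥ (1−c)∫u², impossible since c < 1; so 1−α > 0. By the sharp Poincaré inequality on H^1_0 of an interval of length L, ∫(u')² ≥ (π/L)²∫u² with equality for the first sine mode sin(π(x−x₀)/L) (x₀ the left endpoint), so the inequality holds for all u iff (1−α)(π/L)² ≥ α − c, i.e. α ≤ ((π/L)² + c)/((π/L)² + 1) = (1 + c(L/π)²)/(1 + (L/π)²). (Direct route, valid since c ≤ 0: Poincaré gives c∫u² ≥ c(L/π)²∫(u')², so a(u,u) ≥ (1 + c(L/π)²)∫(u')², while ||u||_{H^1}² ≤ (1 + (L/π)²)∫(u')²; dividing yields the same α.) With (π/L)² = π^2/4 and c = -11/5, the largest admissible constant is α = ((π/L)² + c)/((π/L)² + 1).
Simplifying, α = (-44/5 + π^2)/(4 + π^2).


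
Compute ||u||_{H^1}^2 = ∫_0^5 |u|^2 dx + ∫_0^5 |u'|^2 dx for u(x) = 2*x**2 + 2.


||u||_{H^1}^2 = 3520

The H^1 norm (squared) on an interval (0, L) is
  ||u||_{H^1}^2 = ∫_0^L u(x)^2 dx + ∫_0^L u'(x)^2 dx.
Compute u'(x) = 4*x.
Then u(x)^2 = 4*x**4 + 8*x**2 + 4 and u'(x)^2 = 16*x**2.
Integrate each monomial from 0 to 5 using ∫_0^5 c·x^n dx = c·5^(n+1)/(n+1):
  ∫_0^5 u(x)^2 dx = ∫_0^5 (4*x^4 + 8*x^2 + 4) dx. Term by term:
    ∫_0^5 4*x^4 dx = 2500;  ∫_0^5 8*x^2 dx = 1000/3;  ∫_0^5 4 dx = 20.
  Sum: 2500 + 1000/3 + 20 = 8560/3.
  ∫_0^5 u'(x)^2 dx = ∫_0^5 (16*x^2) dx. Term by term:
    ∫_0^5 16*x^2 dx = 2000/3.
Adding: ||u||_{H^1}^2 = 8560/3 + 2000/3 = 3520.


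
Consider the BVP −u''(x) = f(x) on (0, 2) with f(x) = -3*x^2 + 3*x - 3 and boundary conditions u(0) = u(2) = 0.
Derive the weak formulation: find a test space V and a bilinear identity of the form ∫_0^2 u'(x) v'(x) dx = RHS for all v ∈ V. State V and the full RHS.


V = H^1_0(0, 2) (so v(0) = v(2) = 0); weak form: ∫_0^2 u'v' dx = ∫_0^2 (-3*x^2 + 3*x - 3) v dx for all v ∈ V.

Multiply both sides by a test function v and integrate from 0 to 2:
  ∫_0^2 −u''(x) v(x) dx = ∫_0^2 f(x) v(x) dx.
Integrate the LHS by parts once:
  ∫_0^2 −u'' v dx = −[u'(x) v(x)]_0^2 + ∫_0^2 u'(x) v'(x) dx.
Thus ∫_0^2 u'(x) v'(x) dx = ∫_0^2 f(x) v(x) dx + [u'(x) v(x)]_0^2.
Choose V so that boundary terms are either known or forced to vanish.
u is Dirichlet: u(0) = u(2) = 0. Let V = H^1_0(0, 2); then v(0) = v(2) = 0, and [u' v]_0^2 = 0.
Weak formulation: find u (satisfying any essential BC) such that ∫_0^2 u'(x) v'(x) dx = ∫_0^2 f v dx for all v ∈ V.
Substituting f(x) = -3*x^2 + 3*x - 3, the right-hand side is ∫_0^2 (-3*x^2 + 3*x - 3) v dx.


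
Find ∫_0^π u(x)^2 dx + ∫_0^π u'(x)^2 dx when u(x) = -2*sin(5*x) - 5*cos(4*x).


||u||_{H^1(0,π)}^2 = 3400/9 + 529*π/2

u'(x) = 20*sin(4*x) - 10*cos(5*x).
Expand u² and (u')² and integrate term by term on (0, π), using: for integers n ≥ 1, ∫_0^π sin²(nx) dx = ∫_0^π cos²(nx) dx = π/2; for n ≠ n', ∫_0^π sin(nx)sin(n'x) dx = ∫_0^π cos(nx)cos(n'x) dx = 0; and by product-to-sum, ∫_0^π sin(nx)cos(n'x) dx = ½∫_0^π [sin((n+n')x) + sin((n−n')x)] dx, which is 0 when n+n' is even and 2n/(n²−n'²) when n+n' is odd (it need not vanish on (0, π)).
  u² squared terms: (-5)²·∫cos(4x)² dx = 25·π/2 = 25*π/2;  (-2)²·∫sin(5x)² dx = 4·π/2 = 2*π.
  u² cross terms: 2·(-5)·(-2)·∫cos(4x)·sin(5x) dx = 20·(10/9) = 200/9.
  So ∫_0^π u² dx = 25*π/2 + 2*π + 200/9 = 200/9 + 29*π/2.
  (u')² squared terms: (-10)²·∫cos(5x)² dx = 100·π/2 = 50*π;  (20)²·∫sin(4x)² dx = 400·π/2 = 200*π.
  (u')² cross terms: 2·(-10)·(20)·∫cos(5x)·sin(4x) dx = -400·(-8/9) = 3200/9.
  So ∫_0^π (u')² dx = 50*π + 200*π + 3200/9 = 3200/9 + 250*π.
||u||_{H^1}^2 = (200/9 + 29*π/2) + (3200/9 + 250*π) = 3400/9 + 529*π/2.


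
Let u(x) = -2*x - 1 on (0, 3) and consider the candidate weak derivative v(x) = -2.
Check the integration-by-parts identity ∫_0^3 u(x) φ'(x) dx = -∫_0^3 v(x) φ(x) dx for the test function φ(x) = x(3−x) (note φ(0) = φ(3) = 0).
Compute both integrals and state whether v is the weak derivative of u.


LHS = 9, RHS = 9. Yes, v = u' weakly.

u(x) = -2*x - 1, classical derivative u'(x) = -2.
φ(x) = x(3−x), so φ'(x) = 3 - 2*x.
Note φ(0) = φ(3) = 0, so the boundary term u·φ vanishes.
LHS = ∫_0^3 u(x) φ'(x) dx = ∫_0^3 (4*x^2 - 4*x - 3) dx. Term by term:
  ∫_0^3 4*x^2 dx = 36;  ∫_0^3 -4*x dx = -18;  ∫_0^3 -3 dx = -9.
Sum: 36 − 18 − 9 = 9.
So LHS = 9.
∫_0^3 v(x) φ(x) dx = ∫_0^3 (2*x^2 - 6*x) dx. Term by term:
  ∫_0^3 2*x^2 dx = 18;  ∫_0^3 -6*x dx = -27.
Sum: 18 − 27 = -9.
So RHS = -∫_0^3 v(x) φ(x) dx = 9.
LHS = RHS, so the identity holds for this test φ.
Moreover u is smooth here and v(x) = u'(x) = -2 pointwise, so the identity holds for every test function. Hence v is the weak derivative of u.


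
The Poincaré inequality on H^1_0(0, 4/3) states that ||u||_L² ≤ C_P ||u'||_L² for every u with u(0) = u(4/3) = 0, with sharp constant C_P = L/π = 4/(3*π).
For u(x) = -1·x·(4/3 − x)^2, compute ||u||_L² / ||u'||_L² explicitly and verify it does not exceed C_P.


||u||_L² / ||u'||_L² = 2*sqrt(14)/21 < C_P = 4/(3*π).

u(x) = -1·x·(4/3 − x)^2, so u'(x) = (4 - 9*x)*(3*x - 4)/9.
u(x) = -1·x·(4/3 − x)^2 vanishes at x = 0 and x = 4/3, so u ∈ H^1_0(0, 4/3). Differentiate via the product rule and integrate the resulting polynomials term by term.
  ∫_0^4/3 u² dx = ∫_0^4/3 (x^6 - 16*x^5/3 + 32*x^4/3 - 256*x^3/27 + 256*x^2/81) dx. Term by term:
    ∫_0^4/3 x^6 dx = 16384/15309;  ∫_0^4/3 -16*x^5/3 dx = -32768/6561;  ∫_0^4/3 32*x^4/3 dx = 32768/3645;
    ∫_0^4/3 -256*x^3/27 dx = -16384/2187;  ∫_0^4/3 256*x^2/81 dx = 16384/6561.
  Sum: 16384/15309 − 32768/6561 + 32768/3645 − 16384/2187 + 16384/6561 = 16384/229635.
  ∫_0^4/3 (u')² dx = ∫_0^4/3 (9*x^4 - 32*x^3 + 352*x^2/9 - 512*x/27 + 256/81) dx. Term by term:
    ∫_0^4/3 9*x^4 dx = 1024/135;  ∫_0^4/3 -32*x^3 dx = -2048/81;  ∫_0^4/3 352*x^2/9 dx = 22528/729;
    ∫_0^4/3 -512*x/27 dx = -4096/243;  ∫_0^4/3 256/81 dx = 1024/243.
  Sum: 1024/135 − 2048/81 + 22528/729 − 4096/243 + 1024/243 = 2048/3645.
∫_0^4/3 u² dx = 16384/229635, so ||u||_L² = 128*sqrt(35)/2835.
∫_0^4/3 (u')² dx = 2048/3645, so ||u'||_L² = 32*sqrt(10)/135.
Ratio ||u||_L² / ||u'||_L² = 2*sqrt(14)/21.
Sharp Poincaré constant on H^1_0(0, 4/3) is C_P = L/π = 4/(3*π), achieved by sin(3*π/4·x).
A polynomial bump cannot attain the sharp Poincaré constant (only the first sine eigenfunction does), so the ratio is strictly less than C_P, consistent with ||u||_L² ≤ C_P ||u'||_L².


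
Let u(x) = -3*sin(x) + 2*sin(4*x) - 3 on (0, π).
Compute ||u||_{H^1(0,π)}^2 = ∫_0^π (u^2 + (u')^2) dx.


||u||_{H^1(0,π)}^2 = 36 + 52*π

u'(x) = -3*cos(x) + 8*cos(4*x).
Expand u² and (u')² and integrate term by term on (0, π), using: for integers n ≥ 1, ∫_0^π sin²(nx) dx = ∫_0^π cos²(nx) dx = π/2; for n ≠ n', ∫_0^π sin(nx)sin(n'x) dx = ∫_0^π cos(nx)cos(n'x) dx = 0; and by product-to-sum, ∫_0^π sin(nx)cos(n'x) dx = ½∫_0^π [sin((n+n')x) + sin((n−n')x)] dx, which is 0 when n+n' is even and 2n/(n²−n'²) when n+n' is odd (it need not vanish on (0, π)). For the constant mode: ∫_0^π 1 dx = π, ∫_0^π cos(nx) dx = 0, ∫_0^π sin(nx) dx = (1−(−1)^n)/n.
  u² squared terms: (-3)²·∫1 dx = 9·π = 9*π;  (-3)²·∫sin(x)² dx = 9·π/2 = 9*π/2;  (2)²·∫sin(4x)² dx = 4·π/2 = 2*π.
  u² cross terms: 2·(-3)·(-3)·∫1·sin(x) dx = 18·(2) = 36;  2·(-3)·(2)·∫1·sin(4x) dx = -12·(0) = 0;  2·(-3)·(2)·∫sin(x)·sin(4x) dx = -12·(0) = 0.
  So ∫_0^π u² dx = 9*π + 9*π/2 + 2*π + 36 + 0 + 0 = 36 + 31*π/2.
  (u')² squared terms: (-3)²·∫cos(x)² dx = 9·π/2 = 9*π/2;  (8)²·∫cos(4x)² dx = 64·π/2 = 32*π.
  (u')² cross terms: 2·(-3)·(8)·∫cos(x)·cos(4x) dx = -48·(0) = 0.
  So ∫_0^π (u')² dx = 9*π/2 + 32*π + 0 = 73*π/2.
||u||_{H^1}^2 = (36 + 31*π/2) + (73*π/2) = 36 + 52*π.


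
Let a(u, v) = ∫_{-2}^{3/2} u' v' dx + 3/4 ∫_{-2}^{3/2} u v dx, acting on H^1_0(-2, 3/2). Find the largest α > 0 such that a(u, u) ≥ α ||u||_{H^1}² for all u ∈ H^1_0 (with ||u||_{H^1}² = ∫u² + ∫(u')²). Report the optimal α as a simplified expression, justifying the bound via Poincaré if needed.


α = (147 + 16*π^2)/(4*(4*π^2 + 49))

Coercivity of a(·,·) on H^1_0(-2, 3/2) means a(u, u) ≥ α ||u||_{H^1}² for every u ∈ H^1_0.
The interval has length L = 7/2, and Poincaré/coercivity depend only on L. Here a(u, u) = ∫(u')² + (3/4)·∫u².
Here 0 < c = 3/4 < 1. The condition a(u,u) ≥ α||u||_{H^1}² reads (1−α)∫(u')² ≥ (α−c)∫u². Any admissible α is ≤ 1 (rapidly oscillating u have ∫u²/∫(u')² → 0), and α = 1 would force 0 ≥ (1−c)∫u², impossible since c < 1; so 1−α > 0. By the sharp Poincaré inequality on H^1_0 of an interval of length L, ∫(u')² ≥ (π/L)²∫u² with equality for the first sine mode sin(π(x−x₀)/L) (x₀ the left endpoint), so the inequality holds for all u iff (1−α)(π/L)² ≥ α − c, i.e. α ≤ ((π/L)² + c)/((π/L)² + 1) = (1 + c(L/π)²)/(1 + (L/π)²). With (π/L)² = 4*π^2/49 and c = 3/4, the largest admissible constant is α = ((π/L)² + c)/((π/L)² + 1).
Simplifying, α = (147 + 16*π^2)/(4*(4*π^2 + 49)).


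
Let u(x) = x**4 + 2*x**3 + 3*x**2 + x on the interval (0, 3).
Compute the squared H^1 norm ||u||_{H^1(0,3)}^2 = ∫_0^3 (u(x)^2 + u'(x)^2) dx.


||u||_{H^1}^2 = 982707/35

The H^1 norm (squared) on an interval (0, L) is
  ||u||_{H^1}^2 = ∫_0^L u(x)^2 dx + ∫_0^L u'(x)^2 dx.
Compute u'(x) = 4*x**3 + 6*x**2 + 6*x + 1.
Then u(x)^2 = x**8 + 4*x**7 + 10*x**6 + 14*x**5 + 13*x**4 + 6*x**3 + x**2 and u'(x)^2 = 16*x**6 + 48*x**5 + 84*x**4 + 80*x**3 + 48*x**2 + 12*x + 1.
Integrate each monomial from 0 to 3 using ∫_0^3 c·x^n dx = c·3^(n+1)/(n+1):
  ∫_0^3 u(x)^2 dx = ∫_0^3 (x^8 + 4*x^7 + 10*x^6 + 14*x^5 + 13*x^4 + 6*x^3 + x^2) dx. Term by term:
    ∫_0^3 x^8 dx = 2187;  ∫_0^3 4*x^7 dx = 6561/2;  ∫_0^3 10*x^6 dx = 21870/7;
    ∫_0^3 14*x^5 dx = 1701;  ∫_0^3 13*x^4 dx = 3159/5;  ∫_0^3 6*x^3 dx = 243/2;
    ∫_0^3 x^2 dx = 9.
  Sum: 2187 + 6561/2 + 21870/7 + 1701 + 3159/5 + 243/2 + 9 = 386928/35.
  ∫_0^3 u'(x)^2 dx = ∫_0^3 (16*x^6 + 48*x^5 + 84*x^4 + 80*x^3 + 48*x^2 + 12*x + 1) dx. Term by term:
    ∫_0^3 16*x^6 dx = 34992/7;  ∫_0^3 48*x^5 dx = 5832;  ∫_0^3 84*x^4 dx = 20412/5;
    ∫_0^3 80*x^3 dx = 1620;  ∫_0^3 48*x^2 dx = 432;  ∫_0^3 12*x dx = 54;
    ∫_0^3 1 dx = 3.
  Sum: 34992/7 + 5832 + 20412/5 + 1620 + 432 + 54 + 3 = 595779/35.
Adding: ||u||_{H^1}^2 = 386928/35 + 595779/35 = 982707/35.


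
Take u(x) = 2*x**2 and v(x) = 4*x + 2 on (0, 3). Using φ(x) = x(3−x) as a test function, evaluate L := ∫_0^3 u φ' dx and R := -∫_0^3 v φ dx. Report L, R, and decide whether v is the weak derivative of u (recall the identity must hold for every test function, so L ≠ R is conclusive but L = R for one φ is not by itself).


LHS = -27, RHS = -36. No, v is not the weak derivative of u.

u(x) = 2*x**2, classical derivative u'(x) = 4*x.
φ(x) = x(3−x), so φ'(x) = 3 - 2*x.
Note φ(0) = φ(3) = 0, so the boundary term u·φ vanishes.
LHS = ∫_0^3 u(x) φ'(x) dx = ∫_0^3 (-4*x^3 + 6*x^2) dx. Term by term:
  ∫_0^3 -4*x^3 dx = -81;  ∫_0^3 6*x^2 dx = 54.
Sum: -81 + 54 = -27.
So LHS = -27.
∫_0^3 v(x) φ(x) dx = ∫_0^3 (-4*x^3 + 10*x^2 + 6*x) dx. Term by term:
  ∫_0^3 -4*x^3 dx = -81;  ∫_0^3 10*x^2 dx = 90;  ∫_0^3 6*x dx = 27.
Sum: -81 + 90 + 27 = 36.
So RHS = -∫_0^3 v(x) φ(x) dx = -36.
LHS − RHS = 9 ≠ 0, so the identity fails.
(For a valid weak derivative the identity must hold for EVERY test function, in particular this one. The failure shows v is NOT the weak derivative of u.)
Correct weak derivative would be u'(x) = 4*x.


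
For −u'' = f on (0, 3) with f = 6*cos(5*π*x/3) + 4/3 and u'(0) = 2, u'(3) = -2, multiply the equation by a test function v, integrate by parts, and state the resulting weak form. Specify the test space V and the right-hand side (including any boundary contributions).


V = H^1(0, 3) (v unrestricted at boundary; u is determined up to an additive constant); weak form: ∫_0^3 u'v' dx = ∫_0^3 (6*cos(5*π*x/3) + 4/3) v dx − 2·v(3) − 2·v(0) for all v ∈ V.

Multiply both sides by a test function v and integrate from 0 to 3:
  ∫_0^3 −u''(x) v(x) dx = ∫_0^3 f(x) v(x) dx.
Integrate the LHS by parts once:
  ∫_0^3 −u'' v dx = −[u'(x) v(x)]_0^3 + ∫_0^3 u'(x) v'(x) dx.
Thus ∫_0^3 u'(x) v'(x) dx = ∫_0^3 f(x) v(x) dx + [u'(x) v(x)]_0^3.
Choose V so that boundary terms are either known or forced to vanish.
u has inhomogeneous Neumann u'(0) = 2, u'(3) = -2. [u' v]_0^3 = (-2)·v(3) − (2)·v(0) = − 2·v(3) − 2·v(0). Take V = H^1(0, 3); boundary term becomes part of RHS.
Weak formulation: find u (satisfying any essential BC) such that ∫_0^3 u'(x) v'(x) dx = ∫_0^3 f v dx − 2·v(3) − 2·v(0) for all v ∈ V (Neumann data are natural BCs: they enter the RHS as boundary terms).
Substituting f(x) = 6*cos(5*π*x/3) + 4/3, the right-hand side is ∫_0^3 (6*cos(5*π*x/3) + 4/3) v dx − 2·v(3) − 2·v(0).
Compatibility check (pure Neumann): taking v ≡ 1 ∈ V gives 0 = ∫_0^3 f dx + (-2) − (2), i.e. ∫_0^3 f dx must equal u'(0) − u'(3) = 4. Indeed ∫_0^3 (6*cos(5*π*x/3) + 4/3) dx = 4, so the data are compatible. The solution is then unique only up to an additive constant (fix it e.g. by requiring ∫_0^3 u dx = 0).


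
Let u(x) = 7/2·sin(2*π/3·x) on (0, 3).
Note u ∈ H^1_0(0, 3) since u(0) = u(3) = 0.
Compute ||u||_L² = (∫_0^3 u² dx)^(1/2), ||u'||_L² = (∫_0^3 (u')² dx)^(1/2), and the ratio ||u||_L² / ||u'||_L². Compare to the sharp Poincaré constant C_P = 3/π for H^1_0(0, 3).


||u||_L² / ||u'||_L² = 3/(2*π) < C_P = 3/π.

u(x) = 7/2·sin(2*π/3·x), so u'(x) = 7*π*cos(2*π*x/3)/3.
Writing u(x) = A·sin(kπx/L) with A = 7/2 and k = 2, use ∫_0^L sin²(kπx/L) dx = L/2 and ∫_0^L cos²(kπx/L) dx = L/2.
u² = 49/4·sin²(2*π/3·x) and (u')² = 49*π^2/9·cos²(2*π/3·x), and each of sin², cos² integrates to L/2 = 3/2 over (0, 3).
∫_0^3 u² dx = 147/8, so ||u||_L² = 7*sqrt(6)/4.
∫_0^3 (u')² dx = 49*π^2/6, so ||u'||_L² = 7*sqrt(6)*π/6.
Ratio ||u||_L² / ||u'||_L² = 3/(2*π).
Sharp Poincaré constant on H^1_0(0, 3) is C_P = L/π = 3/π, achieved by sin(π/3·x).
This is the k = 2 harmonic; the ratio L/(kπ) is strictly less than C_P = L/π, consistent with the sharp inequality ||u||_L² ≤ C_P ||u'||_L².
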